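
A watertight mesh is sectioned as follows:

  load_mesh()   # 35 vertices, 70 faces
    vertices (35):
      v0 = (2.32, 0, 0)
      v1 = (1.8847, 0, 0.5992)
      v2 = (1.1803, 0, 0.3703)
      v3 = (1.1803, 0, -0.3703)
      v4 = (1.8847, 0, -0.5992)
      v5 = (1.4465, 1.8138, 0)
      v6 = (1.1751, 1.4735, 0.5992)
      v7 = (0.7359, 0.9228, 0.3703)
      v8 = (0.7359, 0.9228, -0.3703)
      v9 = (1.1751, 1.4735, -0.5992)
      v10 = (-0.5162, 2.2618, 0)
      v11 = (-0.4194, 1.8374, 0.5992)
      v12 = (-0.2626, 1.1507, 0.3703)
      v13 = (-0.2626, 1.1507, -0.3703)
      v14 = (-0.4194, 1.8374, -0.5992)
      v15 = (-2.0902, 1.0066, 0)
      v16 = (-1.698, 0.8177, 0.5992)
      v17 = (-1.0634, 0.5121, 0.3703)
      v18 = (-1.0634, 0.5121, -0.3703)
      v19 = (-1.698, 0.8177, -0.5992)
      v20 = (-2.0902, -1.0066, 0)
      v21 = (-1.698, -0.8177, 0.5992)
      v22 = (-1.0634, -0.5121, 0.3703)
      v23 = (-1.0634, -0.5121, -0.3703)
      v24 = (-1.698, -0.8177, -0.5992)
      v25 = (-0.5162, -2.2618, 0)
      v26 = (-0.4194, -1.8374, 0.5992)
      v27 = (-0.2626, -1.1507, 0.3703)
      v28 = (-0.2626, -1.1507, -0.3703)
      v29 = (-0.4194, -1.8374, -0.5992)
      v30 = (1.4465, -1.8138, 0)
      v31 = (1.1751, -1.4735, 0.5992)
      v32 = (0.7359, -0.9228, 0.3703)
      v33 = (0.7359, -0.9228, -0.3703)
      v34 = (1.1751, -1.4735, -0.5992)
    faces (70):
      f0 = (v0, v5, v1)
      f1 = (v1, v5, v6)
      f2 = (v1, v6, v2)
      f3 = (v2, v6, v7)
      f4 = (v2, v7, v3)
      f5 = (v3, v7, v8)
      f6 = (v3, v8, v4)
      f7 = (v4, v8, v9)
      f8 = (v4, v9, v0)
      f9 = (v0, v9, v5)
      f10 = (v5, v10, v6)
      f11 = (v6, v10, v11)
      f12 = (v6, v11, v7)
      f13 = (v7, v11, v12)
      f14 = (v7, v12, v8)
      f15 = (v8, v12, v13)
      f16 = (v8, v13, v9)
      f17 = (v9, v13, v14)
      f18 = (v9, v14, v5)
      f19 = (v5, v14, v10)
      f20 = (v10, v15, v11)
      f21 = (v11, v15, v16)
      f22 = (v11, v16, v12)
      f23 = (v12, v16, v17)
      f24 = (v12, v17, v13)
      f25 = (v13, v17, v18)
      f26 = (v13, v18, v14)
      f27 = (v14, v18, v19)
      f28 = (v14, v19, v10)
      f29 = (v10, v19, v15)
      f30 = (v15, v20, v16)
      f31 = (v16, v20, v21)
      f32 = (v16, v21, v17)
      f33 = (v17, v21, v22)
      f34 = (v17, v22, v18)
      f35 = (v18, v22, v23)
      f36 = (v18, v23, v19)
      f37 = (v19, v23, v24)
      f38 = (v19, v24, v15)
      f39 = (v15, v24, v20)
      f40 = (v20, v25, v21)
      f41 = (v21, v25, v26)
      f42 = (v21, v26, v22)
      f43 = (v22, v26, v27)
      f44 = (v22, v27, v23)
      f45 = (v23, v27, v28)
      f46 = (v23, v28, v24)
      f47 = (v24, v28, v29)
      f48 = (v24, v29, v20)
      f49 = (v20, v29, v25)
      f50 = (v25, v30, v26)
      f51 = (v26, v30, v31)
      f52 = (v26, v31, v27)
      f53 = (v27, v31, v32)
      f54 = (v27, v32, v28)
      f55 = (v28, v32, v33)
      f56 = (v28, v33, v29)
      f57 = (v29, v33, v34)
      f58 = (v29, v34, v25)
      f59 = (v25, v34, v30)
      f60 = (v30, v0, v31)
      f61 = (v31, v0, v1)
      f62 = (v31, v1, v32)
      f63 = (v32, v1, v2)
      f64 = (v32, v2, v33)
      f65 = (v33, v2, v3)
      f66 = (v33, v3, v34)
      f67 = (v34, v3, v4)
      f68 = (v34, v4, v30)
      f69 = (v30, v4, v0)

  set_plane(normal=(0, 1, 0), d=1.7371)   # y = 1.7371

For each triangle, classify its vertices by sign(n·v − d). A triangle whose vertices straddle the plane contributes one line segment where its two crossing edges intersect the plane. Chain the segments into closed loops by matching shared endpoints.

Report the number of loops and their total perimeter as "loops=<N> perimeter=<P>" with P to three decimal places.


Straddling triangles (16 of 70):
  (v0,v5,v1) [-+-] → (1.48344, 1.7371, 0)–(1.46503, 1.7371, 0.0253383)  len=0.0313
  (v1,v5,v6) [-+-] → (1.46503, 1.7371, 0.0253383)–(1.38533, 1.7371, 0.135053)  len=0.1356
  (v0,v9,v5) [--+] → (1.38533, 1.7371, -0.135053)–(1.48344, 1.7371, 0)  len=0.1669
  (v5,v10,v6) [++-] → (0.609545, 1.7371, 0.398833)–(1.38533, 1.7371, 0.135053)  len=0.8194
  (v6,v10,v11) [-++] → (0.609545, 1.7371, 0.398833)–(0.0200843, 1.7371, 0.5992)  len=0.6226
  (v6,v11,v7) [-+-] → (0.0200843, 1.7371, 0.5992)–(-0.292704, 1.7371, 0.574098)  len=0.3138
  (v7,v11,v12) [-+-] → (-0.292704, 1.7371, 0.574098)–(-0.396498, 1.7371, 0.565767)  len=0.1041
  (v9,v13,v14) [--+] → (-0.396498, 1.7371, -0.565767)–(0.0200843, 1.7371, -0.5992)  len=0.4179
  (v9,v14,v5) [-++] → (0.0200843, 1.7371, -0.5992)–(1.38533, 1.7371, -0.135053)  len=1.4420
  (v10,v15,v11) [+-+] → (-1.17417, 1.7371, 0)–(-0.621111, 1.7371, 0.52686)  len=0.7638
  (v11,v15,v16) [+--] → (-0.621111, 1.7371, 0.52686)–(-0.545166, 1.7371, 0.5992)  len=0.1049
  (v11,v16,v12) [+--] → (-0.545166, 1.7371, 0.5992)–(-0.396498, 1.7371, 0.565767)  len=0.1524
  (v13,v18,v14) [--+] → (-0.468139, 1.7371, -0.581877)–(-0.396498, 1.7371, -0.565767)  len=0.0734
  (v14,v18,v19) [+--] → (-0.468139, 1.7371, -0.581877)–(-0.545166, 1.7371, -0.5992)  len=0.0790
  (v14,v19,v10) [+-+] → (-0.545166, 1.7371, -0.5992)–(-0.945596, 1.7371, -0.217714)  len=0.5531
  (v10,v19,v15) [+--] → (-0.945596, 1.7371, -0.217714)–(-1.17417, 1.7371, 0)  len=0.3157

Chained into 1 loop(s):
  loop 1: 16 segments, perimeter = 6.0959
Total perimeter = 6.096

loops=1 perimeter=6.096


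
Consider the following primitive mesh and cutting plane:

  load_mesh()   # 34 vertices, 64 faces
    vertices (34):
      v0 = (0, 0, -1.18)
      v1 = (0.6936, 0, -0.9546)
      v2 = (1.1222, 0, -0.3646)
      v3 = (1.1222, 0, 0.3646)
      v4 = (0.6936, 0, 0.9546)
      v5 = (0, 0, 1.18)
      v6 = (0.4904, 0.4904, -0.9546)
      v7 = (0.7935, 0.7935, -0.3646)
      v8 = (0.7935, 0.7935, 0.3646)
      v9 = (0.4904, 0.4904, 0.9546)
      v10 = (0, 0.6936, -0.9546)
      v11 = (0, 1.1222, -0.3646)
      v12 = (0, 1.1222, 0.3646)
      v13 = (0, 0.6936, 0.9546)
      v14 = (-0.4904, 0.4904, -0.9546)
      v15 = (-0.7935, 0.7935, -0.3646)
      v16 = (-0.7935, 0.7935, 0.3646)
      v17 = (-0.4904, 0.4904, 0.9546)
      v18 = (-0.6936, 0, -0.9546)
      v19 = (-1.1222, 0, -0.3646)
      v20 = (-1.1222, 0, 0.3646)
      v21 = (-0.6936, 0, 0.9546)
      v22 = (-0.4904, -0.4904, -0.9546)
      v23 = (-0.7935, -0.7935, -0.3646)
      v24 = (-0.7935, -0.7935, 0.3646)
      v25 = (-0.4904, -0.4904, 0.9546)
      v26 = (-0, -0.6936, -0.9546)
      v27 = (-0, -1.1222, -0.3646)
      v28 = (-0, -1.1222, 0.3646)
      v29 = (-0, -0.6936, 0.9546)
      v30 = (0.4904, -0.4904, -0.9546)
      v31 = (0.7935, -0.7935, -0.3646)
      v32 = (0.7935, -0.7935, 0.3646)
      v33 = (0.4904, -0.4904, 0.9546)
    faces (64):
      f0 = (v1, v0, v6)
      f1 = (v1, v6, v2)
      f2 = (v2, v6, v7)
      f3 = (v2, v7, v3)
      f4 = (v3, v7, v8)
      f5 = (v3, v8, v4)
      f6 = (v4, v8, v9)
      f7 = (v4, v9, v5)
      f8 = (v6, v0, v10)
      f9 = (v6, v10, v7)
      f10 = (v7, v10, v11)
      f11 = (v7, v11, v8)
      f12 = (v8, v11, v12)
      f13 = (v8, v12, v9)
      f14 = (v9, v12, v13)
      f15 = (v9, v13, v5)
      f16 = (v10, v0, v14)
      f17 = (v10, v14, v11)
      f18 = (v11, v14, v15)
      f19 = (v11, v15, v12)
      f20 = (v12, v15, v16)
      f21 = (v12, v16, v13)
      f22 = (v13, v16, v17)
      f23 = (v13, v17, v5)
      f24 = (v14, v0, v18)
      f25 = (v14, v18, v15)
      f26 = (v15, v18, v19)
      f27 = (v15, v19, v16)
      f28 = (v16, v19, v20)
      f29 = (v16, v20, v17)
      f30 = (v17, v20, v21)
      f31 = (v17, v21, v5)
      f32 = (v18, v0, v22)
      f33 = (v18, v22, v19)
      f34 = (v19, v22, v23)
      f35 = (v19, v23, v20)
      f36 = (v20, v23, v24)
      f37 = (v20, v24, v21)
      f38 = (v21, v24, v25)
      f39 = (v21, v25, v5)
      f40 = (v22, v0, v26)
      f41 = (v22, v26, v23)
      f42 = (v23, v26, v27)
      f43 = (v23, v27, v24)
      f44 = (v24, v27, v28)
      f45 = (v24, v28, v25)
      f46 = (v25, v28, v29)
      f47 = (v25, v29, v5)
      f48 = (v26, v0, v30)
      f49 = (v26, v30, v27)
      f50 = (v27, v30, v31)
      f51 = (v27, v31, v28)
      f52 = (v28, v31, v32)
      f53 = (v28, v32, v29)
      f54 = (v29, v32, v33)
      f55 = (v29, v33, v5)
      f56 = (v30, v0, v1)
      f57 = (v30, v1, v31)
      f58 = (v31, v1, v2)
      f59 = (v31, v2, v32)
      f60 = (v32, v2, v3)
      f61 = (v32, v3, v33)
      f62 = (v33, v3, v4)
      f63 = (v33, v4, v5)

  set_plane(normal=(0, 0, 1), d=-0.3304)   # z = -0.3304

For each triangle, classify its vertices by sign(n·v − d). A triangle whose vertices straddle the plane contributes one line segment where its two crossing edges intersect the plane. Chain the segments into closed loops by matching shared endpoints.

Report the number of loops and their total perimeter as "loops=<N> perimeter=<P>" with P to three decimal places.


loops=1 perimeter=6.871

Straddling triangles (16 of 64):
  (v2,v7,v3) [--+] → (0.808916, 0.756284, -0.3304)–(1.1222, 0, -0.3304)  len=0.8186
  (v3,v7,v8) [+-+] → (0.808916, 0.756284, -0.3304)–(0.7935, 0.7935, -0.3304)  len=0.0403
  (v7,v11,v8) [--+] → (0.0372157, 1.10678, -0.3304)–(0.7935, 0.7935, -0.3304)  len=0.8186
  (v8,v11,v12) [+-+] → (0.0372157, 1.10678, -0.3304)–(0, 1.1222, -0.3304)  len=0.0403
  (v11,v15,v12) [--+] → (-0.756284, 0.808916, -0.3304)–(0, 1.1222, -0.3304)  len=0.8186
  (v12,v15,v16) [+-+] → (-0.756284, 0.808916, -0.3304)–(-0.7935, 0.7935, -0.3304)  len=0.0403
  (v15,v19,v16) [--+] → (-1.10678, 0.0372157, -0.3304)–(-0.7935, 0.7935, -0.3304)  len=0.8186
  (v16,v19,v20) [+-+] → (-1.10678, 0.0372157, -0.3304)–(-1.1222, 0, -0.3304)  len=0.0403
  (v19,v23,v20) [--+] → (-0.808916, -0.756284, -0.3304)–(-1.1222, 0, -0.3304)  len=0.8186
  (v20,v23,v24) [+-+] → (-0.808916, -0.756284, -0.3304)–(-0.7935, -0.7935, -0.3304)  len=0.0403
  (v23,v27,v24) [--+] → (-0.0372157, -1.10678, -0.3304)–(-0.7935, -0.7935, -0.3304)  len=0.8186
  (v24,v27,v28) [+-+] → (-0.0372157, -1.10678, -0.3304)–(0, -1.1222, -0.3304)  len=0.0403
  (v27,v31,v28) [--+] → (0.756284, -0.808916, -0.3304)–(0, -1.1222, -0.3304)  len=0.8186
  (v28,v31,v32) [+-+] → (0.756284, -0.808916, -0.3304)–(0.7935, -0.7935, -0.3304)  len=0.0403
  (v31,v2,v32) [--+] → (1.10678, -0.0372157, -0.3304)–(0.7935, -0.7935, -0.3304)  len=0.8186
  (v32,v2,v3) [+-+] → (1.10678, -0.0372157, -0.3304)–(1.1222, 0, -0.3304)  len=0.0403

Chained into 1 loop(s):
  loop 1: 16 segments, perimeter = 6.8711
Total perimeter = 6.871


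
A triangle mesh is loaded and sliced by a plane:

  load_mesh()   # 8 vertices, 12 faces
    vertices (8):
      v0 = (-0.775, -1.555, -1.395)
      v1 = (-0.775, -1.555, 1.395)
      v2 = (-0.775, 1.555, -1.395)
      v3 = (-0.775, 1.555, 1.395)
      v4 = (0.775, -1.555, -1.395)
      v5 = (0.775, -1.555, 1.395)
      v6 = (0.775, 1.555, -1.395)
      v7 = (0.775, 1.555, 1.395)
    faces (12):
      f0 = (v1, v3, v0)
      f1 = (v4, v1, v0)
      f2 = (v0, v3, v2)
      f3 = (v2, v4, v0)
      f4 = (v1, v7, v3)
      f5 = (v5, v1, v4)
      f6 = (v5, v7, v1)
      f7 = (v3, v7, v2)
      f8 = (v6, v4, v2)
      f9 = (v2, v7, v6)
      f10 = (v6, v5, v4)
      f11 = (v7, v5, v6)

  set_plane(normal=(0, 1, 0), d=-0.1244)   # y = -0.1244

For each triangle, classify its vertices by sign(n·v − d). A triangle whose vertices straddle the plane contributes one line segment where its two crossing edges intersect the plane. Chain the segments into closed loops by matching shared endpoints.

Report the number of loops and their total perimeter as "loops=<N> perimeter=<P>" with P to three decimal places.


loops=1 perimeter=8.680

Straddling triangles (8 of 12):
  (v1,v3,v0) [-+-] → (-0.775, -0.1244, 1.395)–(-0.775, -0.1244, -0.1116)  len=1.5066
  (v0,v3,v2) [-++] → (-0.775, -0.1244, -0.1116)–(-0.775, -0.1244, -1.395)  len=1.2834
  (v2,v4,v0) [+--] → (0.062, -0.1244, -1.395)–(-0.775, -0.1244, -1.395)  len=0.8370
  (v1,v7,v3) [-++] → (-0.062, -0.1244, 1.395)–(-0.775, -0.1244, 1.395)  len=0.7130
  (v5,v7,v1) [-+-] → (0.775, -0.1244, 1.395)–(-0.062, -0.1244, 1.395)  len=0.8370
  (v6,v4,v2) [+-+] → (0.775, -0.1244, -1.395)–(0.062, -0.1244, -1.395)  len=0.7130
  (v6,v5,v4) [+--] → (0.775, -0.1244, 0.1116)–(0.775, -0.1244, -1.395)  len=1.5066
  (v7,v5,v6) [+-+] → (0.775, -0.1244, 1.395)–(0.775, -0.1244, 0.1116)  len=1.2834

Chained into 1 loop(s):
  loop 1: 8 segments, perimeter = 8.6800
Total perimeter = 8.680


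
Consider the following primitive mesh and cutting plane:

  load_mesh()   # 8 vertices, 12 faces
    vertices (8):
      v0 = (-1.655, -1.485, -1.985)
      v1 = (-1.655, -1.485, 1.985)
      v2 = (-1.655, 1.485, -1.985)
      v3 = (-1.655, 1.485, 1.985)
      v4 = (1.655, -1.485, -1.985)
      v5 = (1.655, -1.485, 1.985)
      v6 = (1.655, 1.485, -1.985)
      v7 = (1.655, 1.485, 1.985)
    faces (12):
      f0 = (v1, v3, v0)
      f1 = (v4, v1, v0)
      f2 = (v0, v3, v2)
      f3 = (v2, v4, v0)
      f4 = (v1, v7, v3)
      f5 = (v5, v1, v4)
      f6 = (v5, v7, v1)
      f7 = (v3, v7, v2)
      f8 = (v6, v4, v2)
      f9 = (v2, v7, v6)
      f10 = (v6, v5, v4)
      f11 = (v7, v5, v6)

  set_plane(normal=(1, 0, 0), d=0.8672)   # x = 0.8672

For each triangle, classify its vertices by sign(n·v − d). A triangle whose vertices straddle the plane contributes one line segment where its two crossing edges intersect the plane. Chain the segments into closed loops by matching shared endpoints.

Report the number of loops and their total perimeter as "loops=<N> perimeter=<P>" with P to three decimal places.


Straddling triangles (8 of 12):
  (v4,v1,v0) [+--] → (0.8672, -1.485, -1.04012)–(0.8672, -1.485, -1.985)  len=0.9449
  (v2,v4,v0) [-+-] → (0.8672, -0.778122, -1.985)–(0.8672, -1.485, -1.985)  len=0.7069
  (v1,v7,v3) [-+-] → (0.8672, 0.778122, 1.985)–(0.8672, 1.485, 1.985)  len=0.7069
  (v5,v1,v4) [+-+] → (0.8672, -1.485, 1.985)–(0.8672, -1.485, -1.04012)  len=3.0251
  (v5,v7,v1) [++-] → (0.8672, 0.778122, 1.985)–(0.8672, -1.485, 1.985)  len=2.2631
  (v3,v7,v2) [-+-] → (0.8672, 1.485, 1.985)–(0.8672, 1.485, 1.04012)  len=0.9449
  (v6,v4,v2) [++-] → (0.8672, -0.778122, -1.985)–(0.8672, 1.485, -1.985)  len=2.2631
  (v2,v7,v6) [-++] → (0.8672, 1.485, 1.04012)–(0.8672, 1.485, -1.985)  len=3.0251

Chained into 1 loop(s):
  loop 1: 8 segments, perimeter = 13.8800
Total perimeter = 13.880

loops=1 perimeter=13.880


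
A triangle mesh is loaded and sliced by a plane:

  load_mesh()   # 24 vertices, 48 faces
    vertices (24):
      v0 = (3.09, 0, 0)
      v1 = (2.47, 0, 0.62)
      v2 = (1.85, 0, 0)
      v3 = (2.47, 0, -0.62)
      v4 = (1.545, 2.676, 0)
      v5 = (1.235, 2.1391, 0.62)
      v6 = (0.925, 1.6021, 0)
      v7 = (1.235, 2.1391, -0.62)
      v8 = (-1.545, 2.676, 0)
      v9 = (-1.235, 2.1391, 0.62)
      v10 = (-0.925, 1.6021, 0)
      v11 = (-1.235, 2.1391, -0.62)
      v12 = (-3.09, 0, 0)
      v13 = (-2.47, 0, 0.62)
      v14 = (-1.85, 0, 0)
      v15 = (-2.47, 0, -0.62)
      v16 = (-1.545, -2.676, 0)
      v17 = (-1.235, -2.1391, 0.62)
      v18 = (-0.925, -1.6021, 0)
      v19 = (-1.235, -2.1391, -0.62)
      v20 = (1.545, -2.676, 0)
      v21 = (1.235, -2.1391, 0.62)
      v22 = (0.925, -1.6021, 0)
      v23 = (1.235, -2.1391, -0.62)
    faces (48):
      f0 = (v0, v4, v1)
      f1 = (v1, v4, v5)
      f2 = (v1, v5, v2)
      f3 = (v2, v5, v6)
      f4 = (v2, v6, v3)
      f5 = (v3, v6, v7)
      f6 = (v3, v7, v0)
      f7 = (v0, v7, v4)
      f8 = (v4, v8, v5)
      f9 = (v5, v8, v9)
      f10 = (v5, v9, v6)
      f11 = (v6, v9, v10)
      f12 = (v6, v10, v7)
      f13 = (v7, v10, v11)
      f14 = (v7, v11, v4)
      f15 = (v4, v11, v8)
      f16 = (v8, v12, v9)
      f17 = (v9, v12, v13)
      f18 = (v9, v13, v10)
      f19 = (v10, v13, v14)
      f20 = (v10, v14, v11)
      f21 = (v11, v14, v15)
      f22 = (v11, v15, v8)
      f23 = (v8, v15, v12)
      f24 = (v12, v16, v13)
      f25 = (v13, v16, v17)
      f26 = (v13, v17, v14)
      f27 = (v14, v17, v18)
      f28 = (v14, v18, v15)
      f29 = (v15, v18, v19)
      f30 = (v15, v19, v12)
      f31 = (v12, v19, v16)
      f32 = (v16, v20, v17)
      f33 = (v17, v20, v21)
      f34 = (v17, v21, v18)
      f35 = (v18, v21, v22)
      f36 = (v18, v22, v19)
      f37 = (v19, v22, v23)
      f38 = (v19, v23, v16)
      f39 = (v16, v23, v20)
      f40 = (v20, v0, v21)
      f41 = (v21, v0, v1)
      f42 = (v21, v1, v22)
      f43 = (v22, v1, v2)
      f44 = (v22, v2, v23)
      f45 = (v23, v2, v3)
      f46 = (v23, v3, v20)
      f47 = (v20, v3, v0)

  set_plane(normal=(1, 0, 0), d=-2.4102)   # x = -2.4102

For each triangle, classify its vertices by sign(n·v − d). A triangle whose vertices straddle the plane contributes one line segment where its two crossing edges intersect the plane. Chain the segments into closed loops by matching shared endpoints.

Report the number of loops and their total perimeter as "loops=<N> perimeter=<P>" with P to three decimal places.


loops=1 perimeter=5.438

Straddling triangles (14 of 48):
  (v8,v12,v9) [+-+] → (-2.4102, 1.17744, 0)–(-2.4102, 0.783914, 0.227211)  len=0.4544
  (v9,v12,v13) [+--] → (-2.4102, 0.783914, 0.227211)–(-2.4102, 0.103577, 0.62)  len=0.7856
  (v9,v13,v10) [+-+] → (-2.4102, 0.103577, 0.62)–(-2.4102, 0.0620101, 0.596003)  len=0.0480
  (v10,v13,v14) [+-+] → (-2.4102, 0.0620101, 0.596003)–(-2.4102, 0, 0.5602)  len=0.0716
  (v11,v14,v15) [++-] → (-2.4102, 0, -0.5602)–(-2.4102, 0.103577, -0.62)  len=0.1196
  (v11,v15,v8) [+-+] → (-2.4102, 0.103577, -0.62)–(-2.4102, 0.173, -0.579918)  len=0.0802
  (v8,v15,v12) [+--] → (-2.4102, 0.173, -0.579918)–(-2.4102, 1.17744, 0)  len=1.1598
  (v12,v16,v13) [-+-] → (-2.4102, -1.17744, 0)–(-2.4102, -0.173, 0.579918)  len=1.1598
  (v13,v16,v17) [-++] → (-2.4102, -0.173, 0.579918)–(-2.4102, -0.103577, 0.62)  len=0.0802
  (v13,v17,v14) [-++] → (-2.4102, -0.103577, 0.62)–(-2.4102, 0, 0.5602)  len=0.1196
  (v14,v18,v15) [++-] → (-2.4102, -0.0620101, -0.596003)–(-2.4102, 0, -0.5602)  len=0.0716
  (v15,v18,v19) [-++] → (-2.4102, -0.0620101, -0.596003)–(-2.4102, -0.103577, -0.62)  len=0.0480
  (v15,v19,v12) [-+-] → (-2.4102, -0.103577, -0.62)–(-2.4102, -0.783914, -0.227211)  len=0.7856
  (v12,v19,v16) [-++] → (-2.4102, -0.783914, -0.227211)–(-2.4102, -1.17744, 0)  len=0.4544

Chained into 1 loop(s):
  loop 1: 14 segments, perimeter = 5.4384
Total perimeter = 5.438


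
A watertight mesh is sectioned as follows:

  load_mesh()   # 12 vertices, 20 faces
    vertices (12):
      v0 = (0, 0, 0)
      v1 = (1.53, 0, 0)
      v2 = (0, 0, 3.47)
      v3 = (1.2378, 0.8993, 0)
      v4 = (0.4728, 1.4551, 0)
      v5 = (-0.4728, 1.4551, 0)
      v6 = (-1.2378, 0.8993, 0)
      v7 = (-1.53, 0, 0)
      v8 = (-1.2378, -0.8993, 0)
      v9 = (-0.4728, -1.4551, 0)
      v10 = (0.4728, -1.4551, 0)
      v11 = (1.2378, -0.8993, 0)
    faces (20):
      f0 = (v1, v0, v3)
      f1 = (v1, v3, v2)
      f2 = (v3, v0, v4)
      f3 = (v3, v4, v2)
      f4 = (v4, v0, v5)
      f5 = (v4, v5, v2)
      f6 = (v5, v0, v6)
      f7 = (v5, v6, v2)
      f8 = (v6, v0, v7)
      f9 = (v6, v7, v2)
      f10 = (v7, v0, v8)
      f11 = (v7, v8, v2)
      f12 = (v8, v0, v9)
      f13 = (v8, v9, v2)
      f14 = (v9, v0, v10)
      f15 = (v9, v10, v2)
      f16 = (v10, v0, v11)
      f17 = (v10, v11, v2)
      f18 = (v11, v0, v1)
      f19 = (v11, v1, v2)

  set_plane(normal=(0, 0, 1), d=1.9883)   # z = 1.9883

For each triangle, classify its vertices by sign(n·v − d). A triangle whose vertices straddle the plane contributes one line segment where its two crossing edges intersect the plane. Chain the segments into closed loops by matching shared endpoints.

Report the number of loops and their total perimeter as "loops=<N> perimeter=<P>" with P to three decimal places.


loops=1 perimeter=4.038

Straddling triangles (10 of 20):
  (v1,v3,v2) [--+] → (0.528544, 0.384004, 1.9883)–(0.653314, 0, 1.9883)  len=0.4038
  (v3,v4,v2) [--+] → (0.201887, 0.621332, 1.9883)–(0.528544, 0.384004, 1.9883)  len=0.4038
  (v4,v5,v2) [--+] → (-0.201887, 0.621332, 1.9883)–(0.201887, 0.621332, 1.9883)  len=0.4038
  (v5,v6,v2) [--+] → (-0.528544, 0.384004, 1.9883)–(-0.201887, 0.621332, 1.9883)  len=0.4038
  (v6,v7,v2) [--+] → (-0.653314, 0, 1.9883)–(-0.528544, 0.384004, 1.9883)  len=0.4038
  (v7,v8,v2) [--+] → (-0.528544, -0.384004, 1.9883)–(-0.653314, 0, 1.9883)  len=0.4038
  (v8,v9,v2) [--+] → (-0.201887, -0.621332, 1.9883)–(-0.528544, -0.384004, 1.9883)  len=0.4038
  (v9,v10,v2) [--+] → (0.201887, -0.621332, 1.9883)–(-0.201887, -0.621332, 1.9883)  len=0.4038
  (v10,v11,v2) [--+] → (0.528544, -0.384004, 1.9883)–(0.201887, -0.621332, 1.9883)  len=0.4038
  (v11,v1,v2) [--+] → (0.653314, 0, 1.9883)–(0.528544, -0.384004, 1.9883)  len=0.4038

Chained into 1 loop(s):
  loop 1: 10 segments, perimeter = 4.0377
Total perimeter = 4.038


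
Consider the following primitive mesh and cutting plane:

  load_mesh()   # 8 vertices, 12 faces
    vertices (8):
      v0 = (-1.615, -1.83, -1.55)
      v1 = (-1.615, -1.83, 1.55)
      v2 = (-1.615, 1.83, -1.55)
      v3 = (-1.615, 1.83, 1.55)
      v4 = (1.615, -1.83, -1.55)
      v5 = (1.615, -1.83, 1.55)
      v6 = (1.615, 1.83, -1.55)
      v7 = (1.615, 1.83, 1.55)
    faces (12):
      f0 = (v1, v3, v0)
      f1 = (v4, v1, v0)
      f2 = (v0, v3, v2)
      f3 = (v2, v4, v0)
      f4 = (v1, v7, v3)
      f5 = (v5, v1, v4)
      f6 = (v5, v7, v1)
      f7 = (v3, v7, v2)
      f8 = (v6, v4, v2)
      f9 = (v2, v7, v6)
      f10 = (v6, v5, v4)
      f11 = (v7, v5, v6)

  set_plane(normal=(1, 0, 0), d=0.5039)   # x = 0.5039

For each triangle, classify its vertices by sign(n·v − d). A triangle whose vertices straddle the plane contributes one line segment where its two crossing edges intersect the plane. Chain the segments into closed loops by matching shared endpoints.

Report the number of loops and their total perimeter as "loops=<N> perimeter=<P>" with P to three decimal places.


Straddling triangles (8 of 12):
  (v4,v1,v0) [+--] → (0.5039, -1.83, -0.483619)–(0.5039, -1.83, -1.55)  len=1.0664
  (v2,v4,v0) [-+-] → (0.5039, -0.570983, -1.55)–(0.5039, -1.83, -1.55)  len=1.2590
  (v1,v7,v3) [-+-] → (0.5039, 0.570983, 1.55)–(0.5039, 1.83, 1.55)  len=1.2590
  (v5,v1,v4) [+-+] → (0.5039, -1.83, 1.55)–(0.5039, -1.83, -0.483619)  len=2.0336
  (v5,v7,v1) [++-] → (0.5039, 0.570983, 1.55)–(0.5039, -1.83, 1.55)  len=2.4010
  (v3,v7,v2) [-+-] → (0.5039, 1.83, 1.55)–(0.5039, 1.83, 0.483619)  len=1.0664
  (v6,v4,v2) [++-] → (0.5039, -0.570983, -1.55)–(0.5039, 1.83, -1.55)  len=2.4010
  (v2,v7,v6) [-++] → (0.5039, 1.83, 0.483619)–(0.5039, 1.83, -1.55)  len=2.0336

Chained into 1 loop(s):
  loop 1: 8 segments, perimeter = 13.5200
Total perimeter = 13.520

loops=1 perimeter=13.520


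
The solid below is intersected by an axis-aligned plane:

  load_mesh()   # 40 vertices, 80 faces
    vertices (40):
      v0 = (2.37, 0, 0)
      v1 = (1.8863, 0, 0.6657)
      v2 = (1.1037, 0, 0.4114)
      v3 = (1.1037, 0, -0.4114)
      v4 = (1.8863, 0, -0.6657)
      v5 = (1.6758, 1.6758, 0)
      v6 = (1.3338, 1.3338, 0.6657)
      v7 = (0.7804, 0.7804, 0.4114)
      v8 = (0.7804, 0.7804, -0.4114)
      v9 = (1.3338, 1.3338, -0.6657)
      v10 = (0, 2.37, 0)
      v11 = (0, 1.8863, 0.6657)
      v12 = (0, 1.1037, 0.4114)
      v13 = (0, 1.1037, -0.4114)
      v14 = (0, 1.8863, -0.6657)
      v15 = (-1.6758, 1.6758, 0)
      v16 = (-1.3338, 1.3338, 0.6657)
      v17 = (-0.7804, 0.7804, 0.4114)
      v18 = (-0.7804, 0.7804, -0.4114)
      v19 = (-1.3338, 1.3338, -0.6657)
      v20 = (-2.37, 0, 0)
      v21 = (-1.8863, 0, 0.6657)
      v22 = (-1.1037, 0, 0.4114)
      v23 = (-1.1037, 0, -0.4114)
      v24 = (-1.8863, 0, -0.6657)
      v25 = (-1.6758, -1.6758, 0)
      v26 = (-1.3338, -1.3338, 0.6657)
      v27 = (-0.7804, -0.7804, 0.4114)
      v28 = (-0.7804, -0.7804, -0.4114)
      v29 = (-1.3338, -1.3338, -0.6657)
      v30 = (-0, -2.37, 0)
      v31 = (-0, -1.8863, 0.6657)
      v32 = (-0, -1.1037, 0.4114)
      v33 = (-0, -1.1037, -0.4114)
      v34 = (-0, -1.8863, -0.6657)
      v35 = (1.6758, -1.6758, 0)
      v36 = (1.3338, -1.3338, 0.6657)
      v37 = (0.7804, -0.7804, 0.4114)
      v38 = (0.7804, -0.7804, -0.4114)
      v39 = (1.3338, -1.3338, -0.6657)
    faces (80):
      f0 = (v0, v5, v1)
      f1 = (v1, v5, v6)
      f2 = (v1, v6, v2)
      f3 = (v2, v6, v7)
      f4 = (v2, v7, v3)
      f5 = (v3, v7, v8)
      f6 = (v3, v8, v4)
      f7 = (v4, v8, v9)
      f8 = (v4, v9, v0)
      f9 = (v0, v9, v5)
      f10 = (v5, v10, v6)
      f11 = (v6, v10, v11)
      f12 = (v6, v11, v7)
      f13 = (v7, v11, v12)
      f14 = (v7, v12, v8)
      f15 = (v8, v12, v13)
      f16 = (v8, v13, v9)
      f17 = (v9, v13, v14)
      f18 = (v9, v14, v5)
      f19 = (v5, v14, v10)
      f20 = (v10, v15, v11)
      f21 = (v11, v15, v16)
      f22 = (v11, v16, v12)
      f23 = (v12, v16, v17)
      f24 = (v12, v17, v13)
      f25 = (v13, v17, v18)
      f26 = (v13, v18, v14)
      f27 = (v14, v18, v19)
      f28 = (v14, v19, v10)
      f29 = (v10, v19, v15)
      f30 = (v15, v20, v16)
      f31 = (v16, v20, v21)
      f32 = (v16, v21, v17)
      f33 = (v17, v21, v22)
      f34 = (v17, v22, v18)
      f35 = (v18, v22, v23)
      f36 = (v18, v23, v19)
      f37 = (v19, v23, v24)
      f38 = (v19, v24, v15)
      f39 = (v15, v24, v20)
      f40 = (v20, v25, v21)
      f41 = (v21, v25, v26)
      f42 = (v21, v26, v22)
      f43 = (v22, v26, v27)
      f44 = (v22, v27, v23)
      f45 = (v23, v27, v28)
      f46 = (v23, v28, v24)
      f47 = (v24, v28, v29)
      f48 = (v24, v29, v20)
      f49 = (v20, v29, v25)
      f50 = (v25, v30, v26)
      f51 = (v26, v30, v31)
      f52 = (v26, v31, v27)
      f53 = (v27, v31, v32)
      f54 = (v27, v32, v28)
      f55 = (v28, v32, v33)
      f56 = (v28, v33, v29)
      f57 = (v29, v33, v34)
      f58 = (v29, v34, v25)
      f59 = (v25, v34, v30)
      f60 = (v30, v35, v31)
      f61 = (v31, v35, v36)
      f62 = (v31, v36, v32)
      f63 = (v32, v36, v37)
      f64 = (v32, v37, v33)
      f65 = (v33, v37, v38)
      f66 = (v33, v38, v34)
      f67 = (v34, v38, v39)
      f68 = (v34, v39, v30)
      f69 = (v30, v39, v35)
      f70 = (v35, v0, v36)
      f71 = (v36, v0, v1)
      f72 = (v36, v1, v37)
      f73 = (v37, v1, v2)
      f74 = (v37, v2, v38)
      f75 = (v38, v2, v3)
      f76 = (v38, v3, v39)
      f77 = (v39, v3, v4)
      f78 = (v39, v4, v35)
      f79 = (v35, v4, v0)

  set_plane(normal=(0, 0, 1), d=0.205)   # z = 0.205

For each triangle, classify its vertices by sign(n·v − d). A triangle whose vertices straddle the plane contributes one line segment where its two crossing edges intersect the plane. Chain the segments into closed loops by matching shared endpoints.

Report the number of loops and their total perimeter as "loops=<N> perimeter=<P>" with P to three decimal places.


loops=2 perimeter=20.357

Straddling triangles (32 of 80):
  (v0,v5,v1) [--+] → (1.74062, 1.15974, 0.205)–(2.22105, 0, 0.205)  len=1.2553
  (v1,v5,v6) [+-+] → (1.74062, 1.15974, 0.205)–(1.57048, 1.57048, 0.205)  len=0.4446
  (v2,v7,v3) [++-] → (0.8615, 0.584636, 0.205)–(1.1037, 0, 0.205)  len=0.6328
  (v3,v7,v8) [-+-] → (0.8615, 0.584636, 0.205)–(0.7804, 0.7804, 0.205)  len=0.2119
  (v5,v10,v6) [--+] → (0.410739, 2.05091, 0.205)–(1.57048, 1.57048, 0.205)  len=1.2553
  (v6,v10,v11) [+-+] → (0.410739, 2.05091, 0.205)–(0, 2.22105, 0.205)  len=0.4446
  (v7,v12,v8) [++-] → (0.195764, 1.0226, 0.205)–(0.7804, 0.7804, 0.205)  len=0.6328
  (v8,v12,v13) [-+-] → (0.195764, 1.0226, 0.205)–(0, 1.1037, 0.205)  len=0.2119
  (v10,v15,v11) [--+] → (-1.15974, 1.74062, 0.205)–(0, 2.22105, 0.205)  len=1.2553
  (v11,v15,v16) [+-+] → (-1.15974, 1.74062, 0.205)–(-1.57048, 1.57048, 0.205)  len=0.4446
  (v12,v17,v13) [++-] → (-0.584636, 0.8615, 0.205)–(0, 1.1037, 0.205)  len=0.6328
  (v13,v17,v18) [-+-] → (-0.584636, 0.8615, 0.205)–(-0.7804, 0.7804, 0.205)  len=0.2119
  (v15,v20,v16) [--+] → (-2.05091, 0.410739, 0.205)–(-1.57048, 1.57048, 0.205)  len=1.2553
  (v16,v20,v21) [+-+] → (-2.05091, 0.410739, 0.205)–(-2.22105, 0, 0.205)  len=0.4446
  (v17,v22,v18) [++-] → (-1.0226, 0.195764, 0.205)–(-0.7804, 0.7804, 0.205)  len=0.6328
  (v18,v22,v23) [-+-] → (-1.0226, 0.195764, 0.205)–(-1.1037, 0, 0.205)  len=0.2119
  (v20,v25,v21) [--+] → (-1.74062, -1.15974, 0.205)–(-2.22105, 0, 0.205)  len=1.2553
  (v21,v25,v26) [+-+] → (-1.74062, -1.15974, 0.205)–(-1.57048, -1.57048, 0.205)  len=0.4446
  (v22,v27,v23) [++-] → (-0.8615, -0.584636, 0.205)–(-1.1037, 0, 0.205)  len=0.6328
  (v23,v27,v28) [-+-] → (-0.8615, -0.584636, 0.205)–(-0.7804, -0.7804, 0.205)  len=0.2119
  (v25,v30,v26) [--+] → (-0.410739, -2.05091, 0.205)–(-1.57048, -1.57048, 0.205)  len=1.2553
  (v26,v30,v31) [+-+] → (-0.410739, -2.05091, 0.205)–(0, -2.22105, 0.205)  len=0.4446
  (v27,v32,v28) [++-] → (-0.195764, -1.0226, 0.205)–(-0.7804, -0.7804, 0.205)  len=0.6328
  (v28,v32,v33) [-+-] → (-0.195764, -1.0226, 0.205)–(0, -1.1037, 0.205)  len=0.2119
  (v30,v35,v31) [--+] → (1.15974, -1.74062, 0.205)–(0, -2.22105, 0.205)  len=1.2553
  (v31,v35,v36) [+-+] → (1.15974, -1.74062, 0.205)–(1.57048, -1.57048, 0.205)  len=0.4446
  (v32,v37,v33) [++-] → (0.584636, -0.8615, 0.205)–(0, -1.1037, 0.205)  len=0.6328
  (v33,v37,v38) [-+-] → (0.584636, -0.8615, 0.205)–(0.7804, -0.7804, 0.205)  len=0.2119
  (v35,v0,v36) [--+] → (2.05091, -0.410739, 0.205)–(1.57048, -1.57048, 0.205)  len=1.2553
  (v36,v0,v1) [+-+] → (2.05091, -0.410739, 0.205)–(2.22105, 0, 0.205)  len=0.4446
  (v37,v2,v38) [++-] → (1.0226, -0.195764, 0.205)–(0.7804, -0.7804, 0.205)  len=0.6328
  (v38,v2,v3) [-+-] → (1.0226, -0.195764, 0.205)–(1.1037, 0, 0.205)  len=0.2119

Chained into 2 loop(s):
  loop 1: 16 segments, perimeter = 13.5992
  loop 2: 16 segments, perimeter = 6.7577
Total perimeter = 20.357


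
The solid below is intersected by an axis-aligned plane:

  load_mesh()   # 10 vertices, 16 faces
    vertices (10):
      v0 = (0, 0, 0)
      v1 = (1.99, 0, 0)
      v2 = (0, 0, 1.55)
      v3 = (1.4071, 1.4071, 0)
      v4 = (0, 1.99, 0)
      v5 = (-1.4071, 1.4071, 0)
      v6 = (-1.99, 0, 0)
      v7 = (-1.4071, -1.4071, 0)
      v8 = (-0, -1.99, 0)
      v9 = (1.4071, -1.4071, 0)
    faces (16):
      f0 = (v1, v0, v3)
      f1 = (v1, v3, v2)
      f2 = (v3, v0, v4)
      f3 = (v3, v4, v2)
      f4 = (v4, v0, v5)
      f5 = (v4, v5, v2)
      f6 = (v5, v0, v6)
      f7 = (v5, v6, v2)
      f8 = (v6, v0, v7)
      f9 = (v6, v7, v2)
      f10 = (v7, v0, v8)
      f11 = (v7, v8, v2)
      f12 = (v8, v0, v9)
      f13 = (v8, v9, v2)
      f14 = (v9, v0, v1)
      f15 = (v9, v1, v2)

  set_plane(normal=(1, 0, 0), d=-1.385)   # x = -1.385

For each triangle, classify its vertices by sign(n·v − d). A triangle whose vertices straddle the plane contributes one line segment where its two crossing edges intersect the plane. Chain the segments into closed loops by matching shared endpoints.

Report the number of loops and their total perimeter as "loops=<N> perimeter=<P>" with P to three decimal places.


loops=1 perimeter=5.822

Straddling triangles (8 of 16):
  (v4,v0,v5) [++-] → (-1.385, 1.385, 0)–(-1.385, 1.41626, 0)  len=0.0313
  (v4,v5,v2) [+-+] → (-1.385, 1.41626, 0)–(-1.385, 1.385, 0.0243444)  len=0.0396
  (v5,v0,v6) [-+-] → (-1.385, 1.385, 0)–(-1.385, 0, 0)  len=1.3850
  (v5,v6,v2) [--+] → (-1.385, 0, 0.471231)–(-1.385, 1.385, 0.0243444)  len=1.4553
  (v6,v0,v7) [-+-] → (-1.385, 0, 0)–(-1.385, -1.385, 0)  len=1.3850
  (v6,v7,v2) [--+] → (-1.385, -1.385, 0.0243444)–(-1.385, 0, 0.471231)  len=1.4553
  (v7,v0,v8) [-++] → (-1.385, -1.385, 0)–(-1.385, -1.41626, 0)  len=0.0313
  (v7,v8,v2) [-++] → (-1.385, -1.41626, 0)–(-1.385, -1.385, 0.0243444)  len=0.0396

Chained into 1 loop(s):
  loop 1: 8 segments, perimeter = 5.8224
Total perimeter = 5.822


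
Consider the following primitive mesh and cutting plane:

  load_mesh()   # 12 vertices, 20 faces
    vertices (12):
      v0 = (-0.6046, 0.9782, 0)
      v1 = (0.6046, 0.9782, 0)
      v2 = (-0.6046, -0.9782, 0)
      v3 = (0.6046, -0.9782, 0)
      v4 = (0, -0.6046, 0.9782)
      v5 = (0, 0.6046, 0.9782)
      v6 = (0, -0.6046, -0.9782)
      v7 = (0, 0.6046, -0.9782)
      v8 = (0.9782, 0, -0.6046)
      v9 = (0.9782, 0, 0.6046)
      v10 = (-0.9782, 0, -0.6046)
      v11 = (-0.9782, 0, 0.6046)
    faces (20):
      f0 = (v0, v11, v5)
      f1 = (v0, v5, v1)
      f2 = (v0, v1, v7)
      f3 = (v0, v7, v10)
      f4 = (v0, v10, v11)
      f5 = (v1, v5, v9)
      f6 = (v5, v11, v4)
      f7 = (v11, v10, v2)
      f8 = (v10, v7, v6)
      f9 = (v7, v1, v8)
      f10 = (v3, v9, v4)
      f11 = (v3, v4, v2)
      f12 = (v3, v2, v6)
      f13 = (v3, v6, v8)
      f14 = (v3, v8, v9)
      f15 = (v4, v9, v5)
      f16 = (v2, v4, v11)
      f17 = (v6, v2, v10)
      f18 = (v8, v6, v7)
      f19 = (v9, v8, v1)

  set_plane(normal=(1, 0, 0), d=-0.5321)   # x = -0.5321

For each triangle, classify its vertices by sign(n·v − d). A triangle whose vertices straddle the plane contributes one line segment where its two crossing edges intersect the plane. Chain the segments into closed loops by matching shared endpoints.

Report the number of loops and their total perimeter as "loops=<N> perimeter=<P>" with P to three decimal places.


loops=1 perimeter=5.326

Straddling triangles (10 of 20):
  (v0,v11,v5) [--+] → (-0.5321, 0.275723, 0.774977)–(-0.5321, 0.9334, 0.1173)  len=0.9301
  (v0,v5,v1) [-++] → (-0.5321, 0.9334, 0.1173)–(-0.5321, 0.9782, 0)  len=0.1256
  (v0,v1,v7) [-++] → (-0.5321, 0.9782, 0)–(-0.5321, 0.9334, -0.1173)  len=0.1256
  (v0,v7,v10) [-+-] → (-0.5321, 0.9334, -0.1173)–(-0.5321, 0.275723, -0.774977)  len=0.9301
  (v5,v11,v4) [+-+] → (-0.5321, 0.275723, 0.774977)–(-0.5321, -0.275723, 0.774977)  len=0.5514
  (v10,v7,v6) [-++] → (-0.5321, 0.275723, -0.774977)–(-0.5321, -0.275723, -0.774977)  len=0.5514
  (v3,v4,v2) [++-] → (-0.5321, -0.9334, 0.1173)–(-0.5321, -0.9782, 0)  len=0.1256
  (v3,v2,v6) [+-+] → (-0.5321, -0.9782, 0)–(-0.5321, -0.9334, -0.1173)  len=0.1256
  (v2,v4,v11) [-+-] → (-0.5321, -0.9334, 0.1173)–(-0.5321, -0.275723, 0.774977)  len=0.9301
  (v6,v2,v10) [+--] → (-0.5321, -0.9334, -0.1173)–(-0.5321, -0.275723, -0.774977)  len=0.9301

Chained into 1 loop(s):
  loop 1: 10 segments, perimeter = 5.3255
Total perimeter = 5.326


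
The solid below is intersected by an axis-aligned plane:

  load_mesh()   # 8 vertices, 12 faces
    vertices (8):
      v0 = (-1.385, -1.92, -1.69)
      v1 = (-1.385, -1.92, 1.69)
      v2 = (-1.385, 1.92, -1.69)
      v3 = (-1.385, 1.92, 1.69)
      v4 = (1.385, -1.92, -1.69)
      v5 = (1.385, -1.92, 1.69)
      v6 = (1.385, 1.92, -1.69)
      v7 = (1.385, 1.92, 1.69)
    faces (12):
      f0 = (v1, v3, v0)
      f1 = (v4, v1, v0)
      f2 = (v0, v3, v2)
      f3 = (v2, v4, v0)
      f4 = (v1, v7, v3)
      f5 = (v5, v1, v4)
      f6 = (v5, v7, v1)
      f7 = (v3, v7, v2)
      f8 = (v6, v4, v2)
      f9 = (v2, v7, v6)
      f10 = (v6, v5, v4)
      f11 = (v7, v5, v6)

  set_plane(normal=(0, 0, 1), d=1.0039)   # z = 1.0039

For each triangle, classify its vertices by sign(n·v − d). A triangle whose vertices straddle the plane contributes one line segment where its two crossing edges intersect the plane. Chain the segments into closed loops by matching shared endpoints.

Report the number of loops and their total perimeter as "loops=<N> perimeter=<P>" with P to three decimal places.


loops=1 perimeter=13.220

Straddling triangles (8 of 12):
  (v1,v3,v0) [++-] → (-1.385, 1.14053, 1.0039)–(-1.385, -1.92, 1.0039)  len=3.0605
  (v4,v1,v0) [-+-] → (-0.822723, -1.92, 1.0039)–(-1.385, -1.92, 1.0039)  len=0.5623
  (v0,v3,v2) [-+-] → (-1.385, 1.14053, 1.0039)–(-1.385, 1.92, 1.0039)  len=0.7795
  (v5,v1,v4) [++-] → (-0.822723, -1.92, 1.0039)–(1.385, -1.92, 1.0039)  len=2.2077
  (v3,v7,v2) [++-] → (0.822723, 1.92, 1.0039)–(-1.385, 1.92, 1.0039)  len=2.2077
  (v2,v7,v6) [-+-] → (0.822723, 1.92, 1.0039)–(1.385, 1.92, 1.0039)  len=0.5623
  (v6,v5,v4) [-+-] → (1.385, -1.14053, 1.0039)–(1.385, -1.92, 1.0039)  len=0.7795
  (v7,v5,v6) [++-] → (1.385, -1.14053, 1.0039)–(1.385, 1.92, 1.0039)  len=3.0605

Chained into 1 loop(s):
  loop 1: 8 segments, perimeter = 13.2200
Total perimeter = 13.220


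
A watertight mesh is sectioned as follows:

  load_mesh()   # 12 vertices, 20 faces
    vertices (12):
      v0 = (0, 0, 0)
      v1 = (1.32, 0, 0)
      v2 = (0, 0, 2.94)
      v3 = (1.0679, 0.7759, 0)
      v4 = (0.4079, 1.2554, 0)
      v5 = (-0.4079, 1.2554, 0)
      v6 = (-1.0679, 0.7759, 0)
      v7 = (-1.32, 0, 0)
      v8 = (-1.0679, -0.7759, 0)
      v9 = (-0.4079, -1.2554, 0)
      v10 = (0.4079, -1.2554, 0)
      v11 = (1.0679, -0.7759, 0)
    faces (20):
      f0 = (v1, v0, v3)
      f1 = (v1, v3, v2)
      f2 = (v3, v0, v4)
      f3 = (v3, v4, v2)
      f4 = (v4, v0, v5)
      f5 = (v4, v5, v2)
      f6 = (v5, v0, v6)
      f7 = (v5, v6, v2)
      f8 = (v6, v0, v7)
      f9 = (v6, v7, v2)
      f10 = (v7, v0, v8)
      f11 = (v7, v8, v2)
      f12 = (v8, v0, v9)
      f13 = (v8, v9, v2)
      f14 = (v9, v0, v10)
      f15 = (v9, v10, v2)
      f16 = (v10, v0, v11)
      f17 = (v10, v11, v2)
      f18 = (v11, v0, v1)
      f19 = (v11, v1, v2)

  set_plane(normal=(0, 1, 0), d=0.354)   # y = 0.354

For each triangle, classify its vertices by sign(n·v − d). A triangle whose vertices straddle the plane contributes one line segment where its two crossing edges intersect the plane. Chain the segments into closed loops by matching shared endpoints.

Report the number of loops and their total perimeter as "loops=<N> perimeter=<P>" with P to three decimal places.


Straddling triangles (10 of 20):
  (v1,v0,v3) [--+] → (0.487223, 0.354, 0)–(1.20498, 0.354, 0)  len=0.7178
  (v1,v3,v2) [-+-] → (1.20498, 0.354, 0)–(0.487223, 0.354, 1.59864)  len=1.7524
  (v3,v0,v4) [+-+] → (0.487223, 0.354, 0)–(0.11502, 0.354, 0)  len=0.3722
  (v3,v4,v2) [++-] → (0.11502, 0.354, 2.11097)–(0.487223, 0.354, 1.59864)  len=0.6333
  (v4,v0,v5) [+-+] → (0.11502, 0.354, 0)–(-0.11502, 0.354, 0)  len=0.2300
  (v4,v5,v2) [++-] → (-0.11502, 0.354, 2.11097)–(0.11502, 0.354, 2.11097)  len=0.2300
  (v5,v0,v6) [+-+] → (-0.11502, 0.354, 0)–(-0.487223, 0.354, 0)  len=0.3722
  (v5,v6,v2) [++-] → (-0.487223, 0.354, 1.59864)–(-0.11502, 0.354, 2.11097)  len=0.6333
  (v6,v0,v7) [+--] → (-0.487223, 0.354, 0)–(-1.20498, 0.354, 0)  len=0.7178
  (v6,v7,v2) [+--] → (-1.20498, 0.354, 0)–(-0.487223, 0.354, 1.59864)  len=1.7524

Chained into 1 loop(s):
  loop 1: 10 segments, perimeter = 7.4113
Total perimeter = 7.411

loops=1 perimeter=7.411


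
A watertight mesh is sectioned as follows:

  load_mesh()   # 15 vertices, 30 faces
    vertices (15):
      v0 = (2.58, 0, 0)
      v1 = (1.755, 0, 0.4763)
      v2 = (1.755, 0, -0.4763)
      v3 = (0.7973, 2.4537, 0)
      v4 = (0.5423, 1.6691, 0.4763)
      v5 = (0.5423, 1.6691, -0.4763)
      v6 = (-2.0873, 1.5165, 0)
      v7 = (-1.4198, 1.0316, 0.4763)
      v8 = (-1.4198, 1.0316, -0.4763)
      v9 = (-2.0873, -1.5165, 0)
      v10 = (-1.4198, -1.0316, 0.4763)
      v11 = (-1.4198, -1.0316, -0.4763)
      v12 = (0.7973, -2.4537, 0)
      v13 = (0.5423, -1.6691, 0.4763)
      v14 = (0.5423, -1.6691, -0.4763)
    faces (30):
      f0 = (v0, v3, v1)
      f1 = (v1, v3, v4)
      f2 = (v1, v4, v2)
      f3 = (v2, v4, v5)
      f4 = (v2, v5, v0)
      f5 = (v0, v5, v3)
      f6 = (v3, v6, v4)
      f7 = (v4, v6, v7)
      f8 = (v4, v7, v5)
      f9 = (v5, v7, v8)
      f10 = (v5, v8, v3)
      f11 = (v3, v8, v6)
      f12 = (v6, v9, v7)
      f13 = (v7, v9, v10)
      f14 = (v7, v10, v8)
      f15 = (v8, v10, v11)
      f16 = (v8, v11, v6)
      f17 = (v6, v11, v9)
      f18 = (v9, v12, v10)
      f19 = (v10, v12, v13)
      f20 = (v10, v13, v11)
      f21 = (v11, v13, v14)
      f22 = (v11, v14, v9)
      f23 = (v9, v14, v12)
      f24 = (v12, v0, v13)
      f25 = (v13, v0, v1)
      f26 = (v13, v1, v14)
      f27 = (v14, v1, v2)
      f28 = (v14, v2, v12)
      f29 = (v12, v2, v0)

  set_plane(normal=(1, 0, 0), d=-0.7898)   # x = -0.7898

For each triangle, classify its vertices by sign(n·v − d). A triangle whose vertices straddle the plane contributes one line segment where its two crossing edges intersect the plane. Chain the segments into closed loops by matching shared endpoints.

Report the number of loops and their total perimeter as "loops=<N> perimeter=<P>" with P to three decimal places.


Straddling triangles (12 of 30):
  (v3,v6,v4) [+-+] → (-0.7898, 1.93805, 0)–(-0.7898, 1.5918, 0.235016)  len=0.4185
  (v4,v6,v7) [+--] → (-0.7898, 1.5918, 0.235016)–(-0.7898, 1.23629, 0.4763)  len=0.4297
  (v4,v7,v5) [+-+] → (-0.7898, 1.23629, 0.4763)–(-0.7898, 1.23629, 0.170435)  len=0.3059
  (v5,v7,v8) [+--] → (-0.7898, 1.23629, 0.170435)–(-0.7898, 1.23629, -0.4763)  len=0.6467
  (v5,v8,v3) [+-+] → (-0.7898, 1.23629, -0.4763)–(-0.7898, 1.4357, -0.340957)  len=0.2410
  (v3,v8,v6) [+--] → (-0.7898, 1.4357, -0.340957)–(-0.7898, 1.93805, 0)  len=0.6071
  (v9,v12,v10) [-+-] → (-0.7898, -1.93805, 0)–(-0.7898, -1.4357, 0.340957)  len=0.6071
  (v10,v12,v13) [-++] → (-0.7898, -1.4357, 0.340957)–(-0.7898, -1.23629, 0.4763)  len=0.2410
  (v10,v13,v11) [-+-] → (-0.7898, -1.23629, 0.4763)–(-0.7898, -1.23629, -0.170435)  len=0.6467
  (v11,v13,v14) [-++] → (-0.7898, -1.23629, -0.170435)–(-0.7898, -1.23629, -0.4763)  len=0.3059
  (v11,v14,v9) [-+-] → (-0.7898, -1.23629, -0.4763)–(-0.7898, -1.5918, -0.235016)  len=0.4297
  (v9,v14,v12) [-++] → (-0.7898, -1.5918, -0.235016)–(-0.7898, -1.93805, 0)  len=0.4185

Chained into 2 loop(s):
  loop 1: 6 segments, perimeter = 2.6489
  loop 2: 6 segments, perimeter = 2.6489
Total perimeter = 5.298

loops=2 perimeter=5.298
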